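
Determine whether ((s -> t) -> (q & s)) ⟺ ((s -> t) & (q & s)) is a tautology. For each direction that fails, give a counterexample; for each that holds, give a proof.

Not equivalent: only (⇐) holds.

(⟹) This fails. Under t = F, q = F, s = T, the left side is true but the right side is false.

(⟸) Assume the antecedent. If t is true, the antecedent forces (t = T, q = T, s = T), and (s -> t) -> (q & s) holds there. If t is false, the antecedent cannot hold. Either way (s -> t) -> (q & s) holds.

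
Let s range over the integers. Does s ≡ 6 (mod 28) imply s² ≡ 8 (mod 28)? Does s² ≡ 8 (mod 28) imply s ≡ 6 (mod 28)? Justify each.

The forward direction holds; the converse fails.

[⇒] Suppose s ≡ 6 (mod 28). Write s = 28j + 6. Then (28j + 6)² = 784j² + 336j + 36 = 28(28j² + 12j + 1) + 8, so s² ≡ 8 (mod 28).

[⇐] This fails: take s = 8. Then 8² = 64 ≡ 8 (mod 28), yet 8 ≡ 8 (mod 28), not 6.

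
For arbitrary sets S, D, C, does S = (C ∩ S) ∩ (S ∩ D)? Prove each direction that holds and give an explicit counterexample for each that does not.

(⊆) fails; (⊇) holds.

Forward inclusion. This inclusion fails. Take S = {1}, D = ∅, C = ∅; then 1 ∈ S but 1 ∉ (C ∩ S) ∩ (S ∩ D).

Reverse inclusion. Let x ∈ (C ∩ S) ∩ (S ∩ D). Then x ∈ S ∩ D ∩ C, from which x ∈ S.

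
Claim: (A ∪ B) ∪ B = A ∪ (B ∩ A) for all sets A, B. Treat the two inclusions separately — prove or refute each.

The sets are not equal: only the reverse inclusion holds.

(⊆) This inclusion fails. Take A = ∅, B = {1}; then 1 ∈ (A ∪ B) ∪ B but 1 ∉ A ∪ (B ∩ A).

(⊇) Let x ∈ A ∪ (B ∩ A). Then either x ∈ A and x ∉ B; or x ∈ A ∩ B. In each case x ∈ (A ∪ B) ∪ B, so A ∪ (B ∩ A) ⊆ (A ∪ B) ∪ B.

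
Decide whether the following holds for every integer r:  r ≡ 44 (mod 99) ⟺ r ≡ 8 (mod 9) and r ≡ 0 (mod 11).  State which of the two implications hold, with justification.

Both directions hold.

(⟹) Suppose r ≡ 44 (mod 99); write r = 99j + 44. Since 9 ∣ 99, reducing mod 9 gives r ≡ 44 ≡ 8 (mod 9); since 11 ∣ 99, reducing mod 11 gives r ≡ 44 ≡ 0 (mod 11).

(⟸) Conversely, if r ≡ 8 (mod 9) and r ≡ 0 (mod 11), then by the Chinese remainder theorem r ≡ 44 (mod 99). This is exactly r ≡ 44 (mod 99).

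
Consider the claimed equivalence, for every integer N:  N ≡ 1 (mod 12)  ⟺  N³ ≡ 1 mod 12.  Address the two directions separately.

Both directions hold; the statement is true.

(←) For the converse, argue contrapositively. If N ≢ 1 (mod 12), then N is congruent to one of 0, 2, 3, 4, 5, 6, 7, 8, 9, 10, 11 modulo 12, and these give N³ ≡ 0, 8, 3, 4, 5, 0, 7, 8, 9, 4, 11 respectively — never 1.

(→) Suppose N ≡ 1 (mod 12). Write N = 12j + 1. Then (12j + 1)³ = 1728j³ + 432j² + 36j + 1 = 12(144j³ + 36j² + 3j) + 1, so N³ ≡ 1 (mod 12).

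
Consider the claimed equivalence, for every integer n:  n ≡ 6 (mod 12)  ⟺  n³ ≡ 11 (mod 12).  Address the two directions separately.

[⇒] This fails: take n = 6. Then 6 ≡ 6 (mod 12), but 6³ = 216 ≡ 0 (mod 12), not 11.

[⇐] This fails: take n = 11. Then 11³ = 1331 ≡ 11 (mod 12), yet 11 ≡ 11 (mod 12), not 6.

Both directions fail.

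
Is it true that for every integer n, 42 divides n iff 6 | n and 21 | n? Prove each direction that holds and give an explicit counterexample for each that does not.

The biconditional holds.

(⟹) If 42 ∣ n, write n = 42q. Since 42 = 7·6, n = 6·(7q), so 6 ∣ n; and since 42 = 2·21, n = 21·(2q), so 21 ∣ n.

(⟸) Suppose 6 ∣ n and 21 ∣ n. Any common multiple of 6 and 21 is a multiple of their lcm; here lcm(6, 21) = 6·21/gcd(6, 21) = 126/3 = 42, so 42 ∣ n.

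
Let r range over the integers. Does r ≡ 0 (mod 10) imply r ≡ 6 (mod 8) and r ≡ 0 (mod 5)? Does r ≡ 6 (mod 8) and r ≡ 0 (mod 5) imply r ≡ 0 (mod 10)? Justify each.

[⇒] This fails: r = 0 gives 0 ≡ 0 (mod 10) but 0 ≡ 0 (mod 8), so the conjunction on the right does not hold.

[⇐] Conversely, if r ≡ 6 (mod 8) and r ≡ 0 (mod 5), then by the Chinese remainder theorem r ≡ 30 (mod 40). Since 30 ≡ 0 (mod 10) and 10 ∣ 40, we get r ≡ 0 (mod 10).

Only the reverse direction holds.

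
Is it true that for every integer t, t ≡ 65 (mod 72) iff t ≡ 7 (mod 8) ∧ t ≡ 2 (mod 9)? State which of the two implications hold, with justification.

(⇒) This fails: t = 65 gives 65 ≡ 65 (mod 72) but 65 ≡ 1 (mod 8), so the conjunction on the right does not hold.

(⇐) This fails: t = 47 satisfies both congruences on the right (47 ≡ 7 mod 8 and 47 ≡ 2 mod 9) yet 47 ≡ 47 (mod 72), not 65.

Neither direction holds.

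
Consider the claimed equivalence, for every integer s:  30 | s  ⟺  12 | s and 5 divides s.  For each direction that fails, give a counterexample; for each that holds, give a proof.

(⟹) This fails: take s = 30. Certainly 30 ∣ 30, but 12 ∤ 30.

(⟸) Suppose 12 ∣ s and 5 ∣ s. Any common multiple of 12 and 5 is a multiple of their lcm; here gcd(12, 5) = 1, so lcm(12, 5) = 12·5 = 60, so 60 ∣ s. Since 30 ∣ 60, it follows that 30 ∣ s.

Only the converse holds.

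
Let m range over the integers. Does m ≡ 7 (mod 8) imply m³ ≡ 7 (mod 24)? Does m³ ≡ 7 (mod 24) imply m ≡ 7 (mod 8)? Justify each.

Only the converse holds.

[⇒] This fails: take m = 15. Then 15 ≡ 7 (mod 8), but 15³ = 3375 ≡ 15 (mod 24), not 7.

[⇐] Conversely, the residues r modulo 24 with r³ ≡ 7 (mod 24) are exactly {7}, and each is ≡ 7 (mod 8).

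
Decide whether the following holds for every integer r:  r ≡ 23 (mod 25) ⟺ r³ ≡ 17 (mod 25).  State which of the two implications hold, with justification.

(→) Suppose r ≡ 23 (mod 25). Write r = 25j + 23. Then (25j + 23)³ = 15625j³ + 43125j² + 39675j + 12167 = 25(625j³ + 1725j² + 1587j + 486) + 17, so r³ ≡ 17 (mod 25).

(←) Conversely, suppose r³ ≡ 17 (mod 25). The only residue r in {0, …, 24} with r³ ≡ 17 (mod 25) is r = 23, so r ≡ 23 (mod 25).

Both directions hold; the statement is true.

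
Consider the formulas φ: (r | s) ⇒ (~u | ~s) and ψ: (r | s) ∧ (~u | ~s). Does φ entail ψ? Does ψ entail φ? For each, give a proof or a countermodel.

(⇐) Assume the antecedent. If u is true, the antecedent forces (u = T, s = F, r = T), and (r | s) ⇒ (~u | ~s) holds there. If u is false, (r | s) ⇒ (~u | ~s) reduces to true regardless of the other variables. Either way (r | s) ⇒ (~u | ~s) holds.

(⇒) This fails. Under u = F, s = F, r = F, the left side is true but the right side is false.

Not equivalent: only (⇐) holds.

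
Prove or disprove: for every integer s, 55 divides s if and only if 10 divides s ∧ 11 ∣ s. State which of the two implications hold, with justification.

Not equivalent: only (⇐) holds.

(←) Suppose 10 ∣ s and 11 ∣ s. Any common multiple of 10 and 11 is a multiple of their lcm; here gcd(10, 11) = 1, so lcm(10, 11) = 10·11 = 110, so 110 ∣ s. Since 55 ∣ 110, it follows that 55 ∣ s.

(→) This fails: take s = 55. Certainly 55 ∣ 55, but 10 ∤ 55.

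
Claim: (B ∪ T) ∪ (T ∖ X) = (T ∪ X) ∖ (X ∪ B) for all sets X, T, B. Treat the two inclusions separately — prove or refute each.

(⊆) fails; (⊇) holds.

(⊆) This inclusion fails. Take X = {1}, T = {1}, B = ∅; then 1 ∈ (B ∪ T) ∪ (T ∖ X) but 1 ∉ (T ∪ X) ∖ (X ∪ B).

(⊇) Let x ∈ (T ∪ X) ∖ (X ∪ B). Then x ∈ T and x ∉ X, B, from which x ∈ (B ∪ T) ∪ (T ∖ X).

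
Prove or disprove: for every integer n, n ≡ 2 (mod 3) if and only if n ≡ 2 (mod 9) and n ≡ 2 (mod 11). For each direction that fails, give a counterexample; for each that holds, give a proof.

Only the converse holds.

(⟹) This fails: n = 5 gives 5 ≡ 2 (mod 3) but 5 ≡ 5 (mod 9), so the conjunction on the right does not hold.

(⟸) Conversely, if n ≡ 2 (mod 9) and n ≡ 2 (mod 11), then by the Chinese remainder theorem n ≡ 2 (mod 99). Since 2 ≡ 2 (mod 3) and 3 ∣ 99, we get n ≡ 2 (mod 3).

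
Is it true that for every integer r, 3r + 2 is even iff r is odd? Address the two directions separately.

(⇒) This fails: r = 2 gives 3r + 2 = 8, which is even, but 2 is even, not odd.

(⇐) This also fails: r = 1 is odd, but 3r + 2 = 5 is odd, not even.

Neither direction holds.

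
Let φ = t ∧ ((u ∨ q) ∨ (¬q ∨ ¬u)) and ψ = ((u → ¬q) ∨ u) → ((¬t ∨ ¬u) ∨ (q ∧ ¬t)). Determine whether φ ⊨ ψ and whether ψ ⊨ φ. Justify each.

(⇒) This fails. Under u = T, t = T, q = F, the left side is true but the right side is false.

(⇐) This fails. Under u = F, t = F, q = F, the left side is false but the right side is true.

Neither direction holds.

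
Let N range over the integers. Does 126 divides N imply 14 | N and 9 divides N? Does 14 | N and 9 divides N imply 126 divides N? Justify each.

(⟸) Suppose 14 ∣ N and 9 ∣ N. Any common multiple of 14 and 9 is a multiple of their lcm; here gcd(14, 9) = 1, so lcm(14, 9) = 14·9 = 126, so 126 ∣ N.

(⟹) If 126 ∣ N, write N = 126q. Since 126 = 9·14, N = 14·(9q), so 14 ∣ N; and since 126 = 14·9, N = 9·(14q), so 9 ∣ N.

Both directions hold.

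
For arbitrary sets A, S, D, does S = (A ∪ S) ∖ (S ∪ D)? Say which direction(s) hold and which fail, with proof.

(⟹) This inclusion fails. Take A = ∅, S = {1}, D = ∅; then 1 ∈ S but 1 ∉ (A ∪ S) ∖ (S ∪ D).

(⟸) This inclusion fails. Take A = {1}, S = ∅, D = ∅; then 1 ∈ (A ∪ S) ∖ (S ∪ D) but 1 ∉ S.

Neither inclusion holds.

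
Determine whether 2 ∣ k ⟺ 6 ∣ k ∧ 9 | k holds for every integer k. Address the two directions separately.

Forward direction. This fails: take k = 2. Certainly 2 ∣ 2, but 6 ∤ 2.

Converse. Suppose 6 ∣ k and 9 ∣ k. Any common multiple of 6 and 9 is a multiple of their lcm; here lcm(6, 9) = 6·9/gcd(6, 9) = 54/3 = 18, so 18 ∣ k. Since 2 ∣ 18, it follows that 2 ∣ k.

Only the converse holds.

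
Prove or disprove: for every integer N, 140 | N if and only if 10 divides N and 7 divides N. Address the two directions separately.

Not equivalent: only (⇒) holds.

(⟹) If 140 ∣ N, write N = 140q. Since 140 = 14·10, N = 10·(14q), so 10 ∣ N; and since 140 = 20·7, N = 7·(20q), so 7 ∣ N.

(⟸) This fails: take N = 70. Both 10 ∣ 70 and 7 ∣ 70, yet 70 is not a multiple of 140 (since 70 = 0·140 + 70), so 140 ∤ 70.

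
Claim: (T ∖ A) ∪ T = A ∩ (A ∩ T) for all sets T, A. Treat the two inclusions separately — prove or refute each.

(⊆) This inclusion fails. Take T = {1}, A = ∅; then 1 ∈ (T ∖ A) ∪ T but 1 ∉ A ∩ (A ∩ T).

(⊇) Let x ∈ A ∩ (A ∩ T). Then x ∈ T ∩ A, from which x ∈ (T ∖ A) ∪ T.

(⊆) fails; (⊇) holds.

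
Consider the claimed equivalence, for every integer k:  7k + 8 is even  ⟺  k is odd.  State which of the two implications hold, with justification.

Forward direction. This fails: k = 0 gives 7k + 8 = 8, which is even, but 0 is even, not odd.

Converse. This also fails: k = 1 is odd, but 7k + 8 = 15 is odd, not even.

Neither implication holds.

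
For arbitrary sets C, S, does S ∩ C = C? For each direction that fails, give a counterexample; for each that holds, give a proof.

(⊆) Let x ∈ S ∩ C. Then x ∈ C ∩ S, from which x ∈ C.

(⊇) This inclusion fails. Take C = {1}, S = ∅; then 1 ∈ C but 1 ∉ S ∩ C.

The sets are not equal: only the forward inclusion holds.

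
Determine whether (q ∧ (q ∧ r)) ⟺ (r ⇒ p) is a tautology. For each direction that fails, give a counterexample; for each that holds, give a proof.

(⟹) This fails. Under p = F, q = T, r = T, the left side is true but the right side is false.

(⟸) This fails. Under p = F, q = F, r = F, the left side is false but the right side is true.

Neither direction holds.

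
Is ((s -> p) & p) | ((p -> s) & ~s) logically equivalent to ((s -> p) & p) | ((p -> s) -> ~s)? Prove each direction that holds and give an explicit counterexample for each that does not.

Equivalent; both directions hold.

[⇒] Assume the antecedent. If p is true, the consequent reduces to true regardless of the other variables. If p is false, the antecedent forces (p = F, s = F), and the consequent holds there. Either way the consequent holds.

[⇐] Assume the antecedent. If p is true, the consequent reduces to true regardless of the other variables. If p is false, the antecedent forces (p = F, s = F), and the consequent holds there. Either way the consequent holds.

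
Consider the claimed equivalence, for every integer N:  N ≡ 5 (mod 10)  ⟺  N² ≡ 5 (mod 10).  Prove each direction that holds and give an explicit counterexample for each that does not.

Both implications hold.

(⟸) For the converse, argue contrapositively. If N ≢ 5 (mod 10), then N is congruent to one of 0, 1, 2, 3, 4, 6, 7, 8, 9 modulo 10, and these give N² ≡ 0, 1, 4, 9, 6, 6, 9, 4, 1 respectively — never 5.

(⟹) Suppose N ≡ 5 (mod 10). Write N = 10j + 5. Then (10j + 5)² = 100j² + 100j + 25 = 10(10j² + 10j + 2) + 5, so N² ≡ 5 (mod 10).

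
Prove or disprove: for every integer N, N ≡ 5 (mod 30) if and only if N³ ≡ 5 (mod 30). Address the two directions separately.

(⟹) Suppose N ≡ 5 (mod 30). Write N = 30j + 5. Then (30j + 5)³ = 27000j³ + 13500j² + 2250j + 125 = 30(900j³ + 450j² + 75j + 4) + 5, so N³ ≡ 5 (mod 30).

(⟸) Conversely, suppose N³ ≡ 5 (mod 30). The only residue r in {0, …, 29} with r³ ≡ 5 (mod 30) is r = 5, so N ≡ 5 (mod 30).

Equivalent; both directions hold.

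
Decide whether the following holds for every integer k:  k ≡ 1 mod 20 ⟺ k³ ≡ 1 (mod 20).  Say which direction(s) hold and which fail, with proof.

Forward direction. Suppose k ≡ 1 mod 20. Write k = 20j + 1. Then (20j + 1)³ = 8000j³ + 1200j² + 60j + 1 = 20(400j³ + 60j² + 3j) + 1, so k³ ≡ 1 (mod 20).

Converse. Suppose k³ ≡ 1 (mod 20). The only residue r in {0, …, 19} with r³ ≡ 1 (mod 20) is r = 1, so k ≡ 1 (mod 20).

Both directions hold.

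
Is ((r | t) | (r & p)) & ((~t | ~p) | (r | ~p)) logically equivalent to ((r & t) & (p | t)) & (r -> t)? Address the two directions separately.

Only the reverse direction holds.

[⇒] This fails. Under r = T, p = F, t = F, the left side is true but the right side is false.

[⇐] Assume the antecedent. If r is true, the consequent reduces to true regardless of the other variables. If r is false, the antecedent cannot hold. Either way the consequent holds.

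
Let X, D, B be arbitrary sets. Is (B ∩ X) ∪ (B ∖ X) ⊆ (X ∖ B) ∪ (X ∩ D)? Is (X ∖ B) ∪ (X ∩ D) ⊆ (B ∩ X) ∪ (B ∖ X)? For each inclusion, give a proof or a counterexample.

Neither inclusion holds.

(⊆) This inclusion fails. Take X = ∅, D = ∅, B = {1}; then 1 ∈ (B ∩ X) ∪ (B ∖ X) but 1 ∉ (X ∖ B) ∪ (X ∩ D).

(⊇) This inclusion fails. Take X = {1}, D = ∅, B = ∅; then 1 ∈ (X ∖ B) ∪ (X ∩ D) but 1 ∉ (B ∩ X) ∪ (B ∖ X).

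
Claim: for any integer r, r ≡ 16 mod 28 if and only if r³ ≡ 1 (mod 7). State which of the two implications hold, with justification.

Forward direction. Suppose r ≡ 16 (mod 28). Then r³ ≡ 16³ = 4096 (mod 28), and since 7 ∣ 28, also r³ ≡ 1 (mod 7).

Converse. This fails: take r = 1. Then 1³ = 1 ≡ 1 (mod 7), yet 1 ≡ 1 (mod 28), not 16.

Only the forward implication holds.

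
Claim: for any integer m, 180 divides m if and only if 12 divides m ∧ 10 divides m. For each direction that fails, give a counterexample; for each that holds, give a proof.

(⟹) If 180 ∣ m, write m = 180q. Since 180 = 15·12, m = 12·(15q), so 12 ∣ m; and since 180 = 18·10, m = 10·(18q), so 10 ∣ m.

(⟸) This fails: take m = 60. Both 12 ∣ 60 and 10 ∣ 60, yet 60 is not a multiple of 180 (since 60 = 0·180 + 60), so 180 ∤ 60.

(⇒) holds; (⇐) fails.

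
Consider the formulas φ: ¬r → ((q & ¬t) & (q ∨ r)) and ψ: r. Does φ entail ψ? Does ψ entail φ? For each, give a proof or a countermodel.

(→) This fails. Under r = F, q = T, t = F, the left side is true but the right side is false.

(←) Assume the antecedent. If r is true, ¬r → ((q & ¬t) & (q ∨ r)) reduces to true regardless of the other variables. If r is false, the antecedent cannot hold. Either way ¬r → ((q & ¬t) & (q ∨ r)) holds.

(⇒) fails; (⇐) holds.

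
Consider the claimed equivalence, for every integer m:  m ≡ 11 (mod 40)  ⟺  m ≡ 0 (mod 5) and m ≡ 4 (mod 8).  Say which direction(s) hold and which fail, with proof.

(⇒) fails and (⇐) fails.

(⟹) This fails: m = 11 gives 11 ≡ 11 (mod 40) but 11 ≡ 1 (mod 5), so the conjunction on the right does not hold.

(⟸) This fails: m = 20 satisfies both congruences on the right (20 ≡ 0 mod 5 and 20 ≡ 4 mod 8) yet 20 ≡ 20 (mod 40), not 11.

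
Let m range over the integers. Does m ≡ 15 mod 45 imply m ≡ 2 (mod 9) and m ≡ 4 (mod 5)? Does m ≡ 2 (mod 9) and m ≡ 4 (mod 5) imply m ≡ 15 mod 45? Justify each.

Neither direction holds.

Forward direction. This fails: m = 15 gives 15 ≡ 15 (mod 45) but 15 ≡ 6 (mod 9), so the conjunction on the right does not hold.

Converse. This fails: m = 29 satisfies both congruences on the right (29 ≡ 2 mod 9 and 29 ≡ 4 mod 5) yet 29 ≡ 29 (mod 45), not 15.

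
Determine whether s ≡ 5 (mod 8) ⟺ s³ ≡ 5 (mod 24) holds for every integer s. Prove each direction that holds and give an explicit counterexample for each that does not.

[⇒] This fails: take s = 13. Then 13 ≡ 5 (mod 8), but 13³ = 2197 ≡ 13 (mod 24), not 5.

[⇐] Conversely, the residues r modulo 24 with r³ ≡ 5 (mod 24) are exactly {5}, and each is ≡ 5 (mod 8).

The forward direction fails; the converse holds.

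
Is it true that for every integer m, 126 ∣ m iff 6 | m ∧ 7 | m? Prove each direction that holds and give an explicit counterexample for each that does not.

(←) This fails: take m = 42. Both 6 ∣ 42 and 7 ∣ 42, yet 42 is not a multiple of 126 (since 42 = 0·126 + 42), so 126 ∤ 42.

(→) If 126 ∣ m, write m = 126q. Since 126 = 21·6, m = 6·(21q), so 6 ∣ m; and since 126 = 18·7, m = 7·(18q), so 7 ∣ m.

Only the forward direction holds.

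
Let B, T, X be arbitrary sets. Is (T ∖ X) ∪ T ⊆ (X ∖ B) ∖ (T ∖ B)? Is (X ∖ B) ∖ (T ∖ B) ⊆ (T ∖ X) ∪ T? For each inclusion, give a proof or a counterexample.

Forward inclusion. This inclusion fails. Take B = ∅, T = {1}, X = ∅; then 1 ∈ (T ∖ X) ∪ T but 1 ∉ (X ∖ B) ∖ (T ∖ B).

Reverse inclusion. This inclusion fails. Take B = ∅, T = ∅, X = {1}; then 1 ∈ (X ∖ B) ∖ (T ∖ B) but 1 ∉ (T ∖ X) ∪ T.

Neither inclusion holds.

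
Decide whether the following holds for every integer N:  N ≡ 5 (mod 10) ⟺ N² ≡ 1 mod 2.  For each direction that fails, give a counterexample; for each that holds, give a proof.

(→) Suppose N ≡ 5 (mod 10). Then N² ≡ 5² = 25 (mod 10), and since 2 ∣ 10, also N² ≡ 1 (mod 2).

(←) This fails: take N = 1. Then 1² = 1 ≡ 1 (mod 2), yet 1 ≡ 1 (mod 10), not 5.

The forward direction holds; the converse fails.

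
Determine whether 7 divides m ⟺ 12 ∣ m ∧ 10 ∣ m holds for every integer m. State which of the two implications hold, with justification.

(→) This fails: take m = 7. Certainly 7 ∣ 7, but 12 ∤ 7.

(←) This fails: take m = 60. Both 12 ∣ 60 and 10 ∣ 60, yet 60 is not a multiple of 7 (since 60 = 8·7 + 4), so 7 ∤ 60.

Both directions fail.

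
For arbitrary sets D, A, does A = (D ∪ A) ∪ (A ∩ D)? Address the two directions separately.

Only the forward inclusion holds.

(⊇) This inclusion fails. Take D = {1}, A = ∅; then 1 ∈ (D ∪ A) ∪ (A ∩ D) but 1 ∉ A.

(⊆) Let x ∈ A. Then either x ∈ A and x ∉ D; or x ∈ D ∩ A. In each case x ∈ (D ∪ A) ∪ (A ∩ D), so A ⊆ (D ∪ A) ∪ (A ∩ D).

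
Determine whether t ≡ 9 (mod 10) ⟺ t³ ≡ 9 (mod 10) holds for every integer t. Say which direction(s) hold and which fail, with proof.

Both implications hold.

(⟸) For the converse, argue contrapositively. If t ≢ 9 (mod 10), then t is congruent to one of 0, 1, 2, 3, 4, 5, 6, 7, 8 modulo 10, and these give t³ ≡ 0, 1, 8, 7, 4, 5, 6, 3, 2 respectively — never 9.

(⟹) Suppose t ≡ 9 (mod 10). Write t = 10j + 9. Then (10j + 9)³ = 1000j³ + 2700j² + 2430j + 729 = 10(100j³ + 270j² + 243j + 72) + 9, so t³ ≡ 9 (mod 10).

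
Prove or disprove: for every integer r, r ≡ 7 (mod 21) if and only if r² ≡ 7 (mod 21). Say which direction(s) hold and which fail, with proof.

(→) Suppose r ≡ 7 (mod 21). Write r = 21j + 7. Then (21j + 7)² = 441j² + 294j + 49 = 21(21j² + 14j + 2) + 7, so r² ≡ 7 (mod 21).

(←) This fails: take r = 14. Then 14² = 196 ≡ 7 (mod 21), yet 14 ≡ 14 (mod 21), not 7.

Not equivalent: only (⇒) holds.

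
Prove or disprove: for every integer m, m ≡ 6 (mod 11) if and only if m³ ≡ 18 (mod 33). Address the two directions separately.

(⇒) fails; (⇐) holds.

(→) This fails: take m = 17. Then 17 ≡ 6 (mod 11), but 17³ = 4913 ≡ 29 (mod 33), not 18.

(←) Conversely, the residues r modulo 33 with r³ ≡ 18 (mod 33) are exactly {6}, and each is ≡ 6 (mod 11).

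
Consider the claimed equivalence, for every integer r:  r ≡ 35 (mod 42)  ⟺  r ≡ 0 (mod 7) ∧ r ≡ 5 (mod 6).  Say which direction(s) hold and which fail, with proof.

Both implications hold.

[⇐] If r ≡ 0 (mod 7) and r ≡ 5 (mod 6), then by the Chinese remainder theorem r ≡ 35 (mod 42). This is exactly r ≡ 35 (mod 42).

[⇒] Suppose r ≡ 35 (mod 42); write r = 42j + 35. Since 7 ∣ 42, reducing mod 7 gives r ≡ 35 ≡ 0 (mod 7); since 6 ∣ 42, reducing mod 6 gives r ≡ 35 ≡ 5 (mod 6).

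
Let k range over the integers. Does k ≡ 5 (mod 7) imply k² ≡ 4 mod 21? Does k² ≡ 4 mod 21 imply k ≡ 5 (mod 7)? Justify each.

Both directions fail.

(⟹) This fails: take k = 12. Then 12 ≡ 5 (mod 7), but 12² = 144 ≡ 18 (mod 21), not 4.

(⟸) This fails: take k = 2. Then 2² = 4 ≡ 4 (mod 21), yet 2 ≡ 2 (mod 7), not 5.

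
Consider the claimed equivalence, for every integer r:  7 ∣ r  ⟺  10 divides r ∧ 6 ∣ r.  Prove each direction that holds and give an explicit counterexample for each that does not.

Neither direction holds.

(→) This fails: take r = 7. Certainly 7 ∣ 7, but 10 ∤ 7.

(←) This fails: take r = 30. Both 10 ∣ 30 and 6 ∣ 30, yet 30 is not a multiple of 7 (since 30 = 4·7 + 2), so 7 ∤ 30.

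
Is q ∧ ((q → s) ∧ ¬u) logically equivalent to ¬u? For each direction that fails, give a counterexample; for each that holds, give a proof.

Not equivalent: only (⇒) holds.

(⟸) This fails. Under u = F, q = F, s = F, the left side is false but the right side is true.

(⟹) Assume the antecedent. If u is true, the antecedent cannot hold. If u is false, ¬u reduces to true regardless of the other variables. Either way ¬u holds.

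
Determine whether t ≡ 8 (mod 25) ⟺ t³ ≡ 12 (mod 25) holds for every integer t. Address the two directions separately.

(⇒) Suppose t ≡ 8 (mod 25). Write t = 25j + 8. Then (25j + 8)³ = 15625j³ + 15000j² + 4800j + 512 = 25(625j³ + 600j² + 192j + 20) + 12, so t³ ≡ 12 (mod 25).

(⇐) Conversely, suppose t³ ≡ 12 (mod 25). The only residue r in {0, …, 24} with r³ ≡ 12 (mod 25) is r = 8, so t ≡ 8 (mod 25).

Equivalent; both directions hold.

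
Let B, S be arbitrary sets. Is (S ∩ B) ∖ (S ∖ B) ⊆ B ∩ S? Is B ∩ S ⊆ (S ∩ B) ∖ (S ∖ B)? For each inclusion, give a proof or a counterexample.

(⟹) Let x ∈ (S ∩ B) ∖ (S ∖ B). Then x ∈ B ∩ S, from which x ∈ B ∩ S.

(⟸) Let x ∈ B ∩ S. Then x ∈ B ∩ S, from which x ∈ (S ∩ B) ∖ (S ∖ B).

The two sets are equal.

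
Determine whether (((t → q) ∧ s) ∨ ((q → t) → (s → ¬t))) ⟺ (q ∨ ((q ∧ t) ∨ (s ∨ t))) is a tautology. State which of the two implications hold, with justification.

Neither direction holds.

(⇒) This fails. Under q = F, t = F, s = F, the left side is true but the right side is false.

(⇐) This fails. Under q = F, t = T, s = T, the left side is false but the right side is true.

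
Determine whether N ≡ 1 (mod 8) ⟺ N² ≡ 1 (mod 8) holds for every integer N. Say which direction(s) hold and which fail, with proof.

The forward direction holds; the converse fails.

(⇒) Suppose N ≡ 1 (mod 8). Write N = 8j + 1. Then (8j + 1)² = 64j² + 16j + 1 = 8(8j² + 2j) + 1, so N² ≡ 1 (mod 8).

(⇐) This fails: take N = 3. Then 3² = 9 ≡ 1 (mod 8), yet 3 ≡ 3 (mod 8), not 1.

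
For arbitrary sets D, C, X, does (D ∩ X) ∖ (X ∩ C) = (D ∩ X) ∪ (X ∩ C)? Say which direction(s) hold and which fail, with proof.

(⊆) Let x ∈ (D ∩ X) ∖ (X ∩ C). Then x ∈ D ∩ X and x ∉ C, from which x ∈ (D ∩ X) ∪ (X ∩ C).

(⊇) This inclusion fails. Take D = ∅, C = {1}, X = {1}; then 1 ∈ (D ∩ X) ∪ (X ∩ C) but 1 ∉ (D ∩ X) ∖ (X ∩ C).

(⊆) holds; (⊇) fails.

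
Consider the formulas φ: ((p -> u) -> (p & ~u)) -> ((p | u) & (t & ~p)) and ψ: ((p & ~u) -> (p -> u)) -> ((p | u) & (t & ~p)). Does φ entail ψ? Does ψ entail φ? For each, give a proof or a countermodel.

(⇒) This fails. Under u = F, p = F, t = F, the left side is true but the right side is false.

(⇐) This fails. Under u = F, p = T, t = F, the left side is false but the right side is true.

(⇒) fails and (⇐) fails.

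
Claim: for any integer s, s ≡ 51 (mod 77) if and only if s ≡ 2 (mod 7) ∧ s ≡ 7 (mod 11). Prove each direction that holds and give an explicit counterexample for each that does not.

(→) Suppose s ≡ 51 (mod 77); write s = 77j + 51. Since 7 ∣ 77, reducing mod 7 gives s ≡ 51 ≡ 2 (mod 7); since 11 ∣ 77, reducing mod 11 gives s ≡ 51 ≡ 7 (mod 11).

(←) Conversely, if s ≡ 2 (mod 7) and s ≡ 7 (mod 11), then by the Chinese remainder theorem s ≡ 51 (mod 77). This is exactly s ≡ 51 (mod 77).

Both directions hold; the statement is true.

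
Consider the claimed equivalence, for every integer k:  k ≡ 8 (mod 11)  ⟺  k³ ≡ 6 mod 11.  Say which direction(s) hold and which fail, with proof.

Both directions hold.

(⟹) Suppose k ≡ 8 (mod 11). Write k = 11j + 8. Then (11j + 8)³ = 1331j³ + 2904j² + 2112j + 512 = 11(121j³ + 264j² + 192j + 46) + 6, so k³ ≡ 6 (mod 11).

(⟸) For the converse, argue contrapositively. If k ≢ 8 (mod 11), then k is congruent to one of 0, 1, 2, 3, 4, 5, 6, 7, 9, 10 modulo 11, and these give k³ ≡ 0, 1, 8, 5, 9, 4, 7, 2, 3, 10 respectively — never 6.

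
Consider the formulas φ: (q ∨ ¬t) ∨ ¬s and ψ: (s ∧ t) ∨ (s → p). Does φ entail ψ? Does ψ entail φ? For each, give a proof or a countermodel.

Neither implication holds.

[⇒] This fails. Under s = T, p = F, q = F, t = F, the left side is true but the right side is false.

[⇐] This fails. Under s = T, p = F, q = F, t = T, the left side is false but the right side is true.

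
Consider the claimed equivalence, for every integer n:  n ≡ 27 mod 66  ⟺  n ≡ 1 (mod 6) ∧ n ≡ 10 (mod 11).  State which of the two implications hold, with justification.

(⇒) fails and (⇐) fails.

(→) This fails: n = 27 gives 27 ≡ 27 (mod 66) but 27 ≡ 3 (mod 6), so the conjunction on the right does not hold.

(←) This fails: n = 43 satisfies both congruences on the right (43 ≡ 1 mod 6 and 43 ≡ 10 mod 11) yet 43 ≡ 43 (mod 66), not 27.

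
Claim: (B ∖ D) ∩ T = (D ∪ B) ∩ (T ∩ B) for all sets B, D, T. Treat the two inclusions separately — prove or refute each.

The sets are not equal: only the forward inclusion holds.

(⊆) Let x ∈ (B ∖ D) ∩ T. Then x ∈ B ∩ T and x ∉ D, from which x ∈ (D ∪ B) ∩ (T ∩ B).

(⊇) This inclusion fails. Take B = {1}, D = {1}, T = {1}; then 1 ∈ (D ∪ B) ∩ (T ∩ B) but 1 ∉ (B ∖ D) ∩ T.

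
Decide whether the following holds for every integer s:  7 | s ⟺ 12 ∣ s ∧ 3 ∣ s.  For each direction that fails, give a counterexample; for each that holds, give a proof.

(⇒) fails and (⇐) fails.

(⟹) This fails: take s = 7. Certainly 7 ∣ 7, but 12 ∤ 7.

(⟸) This fails: take s = 12. Both 12 ∣ 12 and 3 ∣ 12, yet 12 is not a multiple of 7 (since 12 = 1·7 + 5), so 7 ∤ 12.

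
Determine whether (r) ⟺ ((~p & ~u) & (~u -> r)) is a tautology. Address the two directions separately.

(⟹) This fails. Under p = T, r = T, u = F, the left side is true but the right side is false.

(⟸) Assume the antecedent. If p is true, the antecedent cannot hold. If p is false, the antecedent forces (p = F, r = T, u = F), and r holds there. Either way r holds.

Only the converse holds.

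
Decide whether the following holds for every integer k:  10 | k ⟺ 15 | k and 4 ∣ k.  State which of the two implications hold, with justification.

(⇒) This fails: take k = 10. Certainly 10 ∣ 10, but 15 ∤ 10.

(⇐) Suppose 15 ∣ k and 4 ∣ k. Any common multiple of 15 and 4 is a multiple of their lcm; here gcd(15, 4) = 1, so lcm(15, 4) = 15·4 = 60, so 60 ∣ k. Since 10 ∣ 60, it follows that 10 ∣ k.

Not equivalent: only (⇐) holds.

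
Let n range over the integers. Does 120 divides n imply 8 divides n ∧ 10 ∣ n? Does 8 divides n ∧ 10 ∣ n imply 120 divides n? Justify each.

Not equivalent: only (⇒) holds.

Forward direction. If 120 ∣ n, write n = 120q. Since 120 = 15·8, n = 8·(15q), so 8 ∣ n; and since 120 = 12·10, n = 10·(12q), so 10 ∣ n.

Converse. This fails: take n = 40. Both 8 ∣ 40 and 10 ∣ 40, yet 40 is not a multiple of 120 (since 40 = 0·120 + 40), so 120 ∤ 40.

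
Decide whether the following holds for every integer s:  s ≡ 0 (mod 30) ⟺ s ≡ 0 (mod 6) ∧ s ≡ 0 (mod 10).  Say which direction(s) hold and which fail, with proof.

Equivalent; both directions hold.

(→) Suppose s ≡ 0 (mod 30); write s = 30j + 0. Since 6 ∣ 30, reducing mod 6 gives s ≡ 0 (mod 6); since 10 ∣ 30, reducing mod 10 gives s ≡ 0 (mod 10).

(←) Conversely, if s ≡ 0 (mod 6) and s ≡ 0 (mod 10), then by the Chinese remainder theorem s ≡ 0 (mod 30). This is exactly s ≡ 0 (mod 30).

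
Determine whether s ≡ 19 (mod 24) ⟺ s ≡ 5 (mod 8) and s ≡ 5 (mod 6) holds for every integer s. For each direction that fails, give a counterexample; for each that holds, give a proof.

[⇒] This fails: s = 19 gives 19 ≡ 19 (mod 24) but 19 ≡ 3 (mod 8), so the conjunction on the right does not hold.

[⇐] This fails: s = 5 satisfies both congruences on the right (5 ≡ 5 mod 8 and 5 ≡ 5 mod 6) yet 5 ≡ 5 (mod 24), not 19.

Both directions fail.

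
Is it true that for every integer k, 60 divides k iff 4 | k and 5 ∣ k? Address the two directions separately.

[⇐] This fails: take k = 20. Both 4 ∣ 20 and 5 ∣ 20, yet 20 is not a multiple of 60 (since 20 = 0·60 + 20), so 60 ∤ 20.

[⇒] If 60 ∣ k, write k = 60q. Since 60 = 15·4, k = 4·(15q), so 4 ∣ k; and since 60 = 12·5, k = 5·(12q), so 5 ∣ k.

Not equivalent: only (⇒) holds.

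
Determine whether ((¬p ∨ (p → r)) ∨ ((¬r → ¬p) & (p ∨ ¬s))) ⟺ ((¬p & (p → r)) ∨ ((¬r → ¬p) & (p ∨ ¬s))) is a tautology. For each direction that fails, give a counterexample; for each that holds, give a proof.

Both implications hold.

Forward direction. Assume the antecedent. If p is true, the antecedent forces (s = F, p = T, r = T) or (s = T, p = T, r = T), and the consequent holds there. If p is false, the consequent reduces to true regardless of the other variables. Either way the consequent holds.

Converse. Assume the antecedent. If p is true, the antecedent forces (s = F, p = T, r = T) or (s = T, p = T, r = T), and the consequent holds there. If p is false, the consequent reduces to true regardless of the other variables. Either way the consequent holds.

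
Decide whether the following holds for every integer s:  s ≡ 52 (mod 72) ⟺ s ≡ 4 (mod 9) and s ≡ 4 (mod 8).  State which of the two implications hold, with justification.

(⇒) This fails: s = 52 gives 52 ≡ 52 (mod 72) but 52 ≡ 7 (mod 9), so the conjunction on the right does not hold.

(⇐) This fails: s = 4 satisfies both congruences on the right (4 ≡ 4 mod 9 and 4 ≡ 4 mod 8) yet 4 ≡ 4 (mod 72), not 52.

Both directions fail.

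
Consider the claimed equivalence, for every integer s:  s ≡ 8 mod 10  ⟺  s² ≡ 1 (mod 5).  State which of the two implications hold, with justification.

(⟹) This fails: take s = 8. Then 8 ≡ 8 (mod 10), but 8² = 64 ≡ 4 (mod 5), not 1.

(⟸) This fails: take s = 1. Then 1² = 1 ≡ 1 (mod 5), yet 1 ≡ 1 (mod 10), not 8.

Neither implication holds.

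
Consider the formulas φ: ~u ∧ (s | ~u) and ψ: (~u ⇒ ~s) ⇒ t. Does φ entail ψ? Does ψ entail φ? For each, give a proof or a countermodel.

(⟹) This fails. Under s = F, t = F, u = F, the left side is true but the right side is false.

(⟸) This fails. Under s = F, t = T, u = T, the left side is false but the right side is true.

Neither implication holds.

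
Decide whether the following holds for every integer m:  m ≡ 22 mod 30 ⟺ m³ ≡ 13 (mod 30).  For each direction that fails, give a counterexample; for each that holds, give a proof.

(⟹) This fails: take m = 22. Then 22 ≡ 22 (mod 30), but 22³ = 10648 ≡ 28 (mod 30), not 13.

(⟸) This fails: take m = 7. Then 7³ = 343 ≡ 13 (mod 30), yet 7 ≡ 7 (mod 30), not 22.

Neither direction holds.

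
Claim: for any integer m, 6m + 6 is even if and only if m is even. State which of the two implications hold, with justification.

(⇐) Suppose m is even. Since 6 is even, 6m is even for every m, so 6m + 6 has the same parity as 6, which is even. Hence 6m + 6 is even.

(⇒) This fails: take m = 7. Then 6m + 6 = 48, which is even, yet m = 7 is odd, not even.

(⇒) fails; (⇐) holds.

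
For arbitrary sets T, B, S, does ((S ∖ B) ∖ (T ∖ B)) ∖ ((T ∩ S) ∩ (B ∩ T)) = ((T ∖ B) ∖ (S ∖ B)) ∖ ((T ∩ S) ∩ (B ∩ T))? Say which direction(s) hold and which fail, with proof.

(⊆) fails and (⊇) fails.

Forward inclusion. This inclusion fails. Take T = ∅, B = ∅, S = {1}; then 1 ∈ ((S ∖ B) ∖ (T ∖ B)) ∖ ((T ∩ S) ∩ (B ∩ T)) but 1 ∉ ((T ∖ B) ∖ (S ∖ B)) ∖ ((T ∩ S) ∩ (B ∩ T)).

Reverse inclusion. This inclusion fails. Take T = {1}, B = ∅, S = ∅; then 1 ∈ ((T ∖ B) ∖ (S ∖ B)) ∖ ((T ∩ S) ∩ (B ∩ T)) but 1 ∉ ((S ∖ B) ∖ (T ∖ B)) ∖ ((T ∩ S) ∩ (B ∩ T)).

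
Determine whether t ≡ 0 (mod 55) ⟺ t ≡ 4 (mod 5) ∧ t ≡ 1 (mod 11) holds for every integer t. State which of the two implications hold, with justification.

(⇒) This fails: t = 0 gives 0 ≡ 0 (mod 55) but 0 ≡ 0 (mod 5), so the conjunction on the right does not hold.

(⇐) This fails: t = 34 satisfies both congruences on the right (34 ≡ 4 mod 5 and 34 ≡ 1 mod 11) yet 34 ≡ 34 (mod 55), not 0.

Neither implication holds.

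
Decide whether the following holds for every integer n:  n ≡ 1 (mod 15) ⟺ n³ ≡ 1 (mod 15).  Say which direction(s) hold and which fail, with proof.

Forward direction. Suppose n ≡ 1 (mod 15). Write n = 15j + 1. Then (15j + 1)³ = 3375j³ + 675j² + 45j + 1 = 15(225j³ + 45j² + 3j) + 1, so n³ ≡ 1 (mod 15).

Converse. Suppose n³ ≡ 1 (mod 15). The only residue r in {0, …, 14} with r³ ≡ 1 (mod 15) is r = 1, so n ≡ 1 (mod 15).

Both implications hold.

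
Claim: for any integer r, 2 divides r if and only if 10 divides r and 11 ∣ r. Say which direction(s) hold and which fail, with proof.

(⟹) This fails: take r = 2. Certainly 2 ∣ 2, but 10 ∤ 2.

(⟸) Suppose 10 ∣ r and 11 ∣ r. Any common multiple of 10 and 11 is a multiple of their lcm; here gcd(10, 11) = 1, so lcm(10, 11) = 10·11 = 110, so 110 ∣ r. Since 2 ∣ 110, it follows that 2 ∣ r.

Only the converse holds.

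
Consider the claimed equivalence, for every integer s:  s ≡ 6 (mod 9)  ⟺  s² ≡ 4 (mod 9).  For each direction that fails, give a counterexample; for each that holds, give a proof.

Neither direction holds.

(⟹) This fails: take s = 6. Then 6 ≡ 6 (mod 9), but 6² = 36 ≡ 0 (mod 9), not 4.

(⟸) This fails: take s = 2. Then 2² = 4 ≡ 4 (mod 9), yet 2 ≡ 2 (mod 9), not 6.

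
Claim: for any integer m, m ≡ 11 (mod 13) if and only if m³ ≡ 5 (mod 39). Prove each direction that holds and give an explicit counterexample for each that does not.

(⇒) fails and (⇐) fails.

(⇒) This fails: take m = 24. Then 24 ≡ 11 (mod 13), but 24³ = 13824 ≡ 18 (mod 39), not 5.

(⇐) This fails: take m = 8. Then 8³ = 512 ≡ 5 (mod 39), yet 8 ≡ 8 (mod 13), not 11.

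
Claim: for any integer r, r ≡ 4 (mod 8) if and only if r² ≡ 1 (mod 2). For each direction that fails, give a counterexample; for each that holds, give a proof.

Neither direction holds.

(⇒) This fails: take r = 4. Then 4 ≡ 4 (mod 8), but 4² = 16 ≡ 0 (mod 2), not 1.

(⇐) This fails: take r = 1. Then 1² = 1 ≡ 1 (mod 2), yet 1 ≡ 1 (mod 8), not 4.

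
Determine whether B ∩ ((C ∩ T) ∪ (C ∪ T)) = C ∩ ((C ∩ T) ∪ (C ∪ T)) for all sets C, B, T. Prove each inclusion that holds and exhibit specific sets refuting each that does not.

Forward inclusion. This inclusion fails. Take C = ∅, B = {1}, T = {1}; then 1 ∈ B ∩ ((C ∩ T) ∪ (C ∪ T)) but 1 ∉ C ∩ ((C ∩ T) ∪ (C ∪ T)).

Reverse inclusion. This inclusion fails. Take C = {1}, B = ∅, T = ∅; then 1 ∈ C ∩ ((C ∩ T) ∪ (C ∪ T)) but 1 ∉ B ∩ ((C ∩ T) ∪ (C ∪ T)).

Neither inclusion holds.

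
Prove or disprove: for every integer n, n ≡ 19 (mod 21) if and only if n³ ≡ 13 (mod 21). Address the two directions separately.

(⇒) holds; (⇐) fails.

(⇒) Suppose n ≡ 19 (mod 21). Write n = 21j + 19. Then (21j + 19)³ = 9261j³ + 25137j² + 22743j + 6859 = 21(441j³ + 1197j² + 1083j + 326) + 13, so n³ ≡ 13 (mod 21).

(⇐) This fails: take n = 10. Then 10³ = 1000 ≡ 13 (mod 21), yet 10 ≡ 10 (mod 21), not 19.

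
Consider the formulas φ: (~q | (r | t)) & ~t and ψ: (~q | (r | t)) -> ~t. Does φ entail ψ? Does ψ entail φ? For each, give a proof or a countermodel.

The forward direction holds; the converse fails.

(⇒) Assume the antecedent. If q is true, the antecedent forces (q = T, r = T, t = F), and (~q | (r | t)) -> ~t holds there. If q is false, the antecedent forces (q = F, r = F, t = F) or (q = F, r = T, t = F), and (~q | (r | t)) -> ~t holds there. Either way (~q | (r | t)) -> ~t holds.

(⇐) This fails. Under q = T, r = F, t = F, the left side is false but the right side is true.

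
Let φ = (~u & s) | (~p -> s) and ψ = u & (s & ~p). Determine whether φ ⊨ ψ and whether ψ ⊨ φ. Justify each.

Forward direction. This fails. Under s = T, u = F, p = F, the left side is true but the right side is false.

Converse. Assume the antecedent. If s is true, (~u & s) | (~p -> s) reduces to true regardless of the other variables. If s is false, the antecedent cannot hold. Either way (~u & s) | (~p -> s) holds.

The forward direction fails; the converse holds.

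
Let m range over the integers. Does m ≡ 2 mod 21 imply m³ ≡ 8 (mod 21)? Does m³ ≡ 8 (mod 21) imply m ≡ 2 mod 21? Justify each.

Forward direction. Suppose m ≡ 2 mod 21. Write m = 21j + 2. Then (21j + 2)³ = 9261j³ + 2646j² + 252j + 8 = 21(441j³ + 126j² + 12j) + 8, so m³ ≡ 8 (mod 21).

Converse. This fails: take m = 8. Then 8³ = 512 ≡ 8 (mod 21), yet 8 ≡ 8 (mod 21), not 2.

Only the forward direction holds.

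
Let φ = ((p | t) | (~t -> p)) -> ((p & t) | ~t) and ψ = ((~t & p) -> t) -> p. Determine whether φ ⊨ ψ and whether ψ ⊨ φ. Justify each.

[⇒] This fails. Under p = F, t = F, the left side is true but the right side is false.

[⇐] Assume the antecedent. If p is true, the consequent reduces to true regardless of the other variables. If p is false, the antecedent cannot hold. Either way the consequent holds.

Not equivalent: only (⇐) holds.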